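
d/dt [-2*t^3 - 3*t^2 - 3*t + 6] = -6*t^2 - 6*t - 3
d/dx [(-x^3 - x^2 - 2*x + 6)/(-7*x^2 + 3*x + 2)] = (7*x^4 - 6*x^3 - 23*x^2 + 80*x - 22)/(49*x^4 - 42*x^3 - 19*x^2 + 12*x + 4)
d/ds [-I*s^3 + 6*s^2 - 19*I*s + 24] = -3*I*s^2 + 12*s - 19*I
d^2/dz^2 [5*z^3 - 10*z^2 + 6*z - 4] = 30*z - 20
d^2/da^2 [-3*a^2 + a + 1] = -6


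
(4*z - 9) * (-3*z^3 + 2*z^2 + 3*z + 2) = -12*z^4 + 35*z^3 - 6*z^2 - 19*z - 18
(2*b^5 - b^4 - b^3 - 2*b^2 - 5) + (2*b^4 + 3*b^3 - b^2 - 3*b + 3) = 2*b^5 + b^4 + 2*b^3 - 3*b^2 - 3*b - 2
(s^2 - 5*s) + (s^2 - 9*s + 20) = 2*s^2 - 14*s + 20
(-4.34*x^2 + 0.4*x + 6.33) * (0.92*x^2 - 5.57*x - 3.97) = -3.9928*x^4 + 24.5418*x^3 + 20.8254*x^2 - 36.8461*x - 25.1301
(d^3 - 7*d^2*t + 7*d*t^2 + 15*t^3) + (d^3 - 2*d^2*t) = 2*d^3 - 9*d^2*t + 7*d*t^2 + 15*t^3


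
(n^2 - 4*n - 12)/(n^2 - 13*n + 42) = (n + 2)/(n - 7)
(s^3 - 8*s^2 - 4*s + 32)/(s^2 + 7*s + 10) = (s^2 - 10*s + 16)/(s + 5)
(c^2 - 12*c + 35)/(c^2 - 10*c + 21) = (c - 5)/(c - 3)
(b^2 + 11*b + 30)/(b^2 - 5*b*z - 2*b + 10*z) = (b^2 + 11*b + 30)/(b^2 - 5*b*z - 2*b + 10*z)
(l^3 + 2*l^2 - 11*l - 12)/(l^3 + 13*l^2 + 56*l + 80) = (l^2 - 2*l - 3)/(l^2 + 9*l + 20)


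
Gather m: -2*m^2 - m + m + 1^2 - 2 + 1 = -2*m^2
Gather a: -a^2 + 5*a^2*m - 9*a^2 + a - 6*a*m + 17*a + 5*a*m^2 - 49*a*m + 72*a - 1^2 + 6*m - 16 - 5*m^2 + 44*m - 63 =a^2*(5*m - 10) + a*(5*m^2 - 55*m + 90) - 5*m^2 + 50*m - 80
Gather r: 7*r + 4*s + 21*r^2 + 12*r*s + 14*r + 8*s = 21*r^2 + r*(12*s + 21) + 12*s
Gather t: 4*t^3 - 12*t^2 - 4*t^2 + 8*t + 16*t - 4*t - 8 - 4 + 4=4*t^3 - 16*t^2 + 20*t - 8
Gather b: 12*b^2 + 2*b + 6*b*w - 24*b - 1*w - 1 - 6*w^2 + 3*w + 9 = 12*b^2 + b*(6*w - 22) - 6*w^2 + 2*w + 8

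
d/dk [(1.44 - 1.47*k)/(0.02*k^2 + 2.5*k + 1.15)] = (0.0294*k^2 - 0.0575999999999999*k - 5.2905)/(0.0004*k^4 + 0.1*k^3 + 6.296*k^2 + 5.75*k + 1.3225)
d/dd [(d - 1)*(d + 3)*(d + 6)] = 3*d^2 + 16*d + 9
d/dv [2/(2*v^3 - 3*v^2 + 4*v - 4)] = 4*(-3*v^2 + 3*v - 2)/(2*v^3 - 3*v^2 + 4*v - 4)^2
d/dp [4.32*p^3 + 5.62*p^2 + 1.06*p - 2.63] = 12.96*p^2 + 11.24*p + 1.06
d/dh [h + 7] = 1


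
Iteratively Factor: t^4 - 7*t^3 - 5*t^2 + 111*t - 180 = (t - 3)*(t^3 - 4*t^2 - 17*t + 60) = (t - 5)*(t - 3)*(t^2 + t - 12) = (t - 5)*(t - 3)^2*(t + 4)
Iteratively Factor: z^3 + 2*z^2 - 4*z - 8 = (z - 2)*(z^2 + 4*z + 4) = (z - 2)*(z + 2)*(z + 2)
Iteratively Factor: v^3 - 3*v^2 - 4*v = (v)*(v^2 - 3*v - 4) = v*(v - 4)*(v + 1)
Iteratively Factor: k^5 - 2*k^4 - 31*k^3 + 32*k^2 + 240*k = (k)*(k^4 - 2*k^3 - 31*k^2 + 32*k + 240) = k*(k + 3)*(k^3 - 5*k^2 - 16*k + 80) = k*(k - 5)*(k + 3)*(k^2 - 16) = k*(k - 5)*(k - 4)*(k + 3)*(k + 4)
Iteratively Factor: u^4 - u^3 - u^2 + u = (u - 1)*(u^3 - u) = (u - 1)^2*(u^2 + u) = u*(u - 1)^2*(u + 1)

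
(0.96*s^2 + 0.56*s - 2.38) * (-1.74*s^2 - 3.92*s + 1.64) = -1.6704*s^4 - 4.7376*s^3 + 3.5204*s^2 + 10.248*s - 3.9032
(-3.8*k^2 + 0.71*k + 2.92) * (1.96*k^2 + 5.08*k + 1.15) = -7.448*k^4 - 17.9124*k^3 + 4.96*k^2 + 15.6501*k + 3.358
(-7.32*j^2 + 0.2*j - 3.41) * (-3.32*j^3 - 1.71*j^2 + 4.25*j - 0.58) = 24.3024*j^5 + 11.8532*j^4 - 20.1308*j^3 + 10.9267*j^2 - 14.6085*j + 1.9778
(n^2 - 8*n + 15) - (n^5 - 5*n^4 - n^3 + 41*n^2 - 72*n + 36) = -n^5 + 5*n^4 + n^3 - 40*n^2 + 64*n - 21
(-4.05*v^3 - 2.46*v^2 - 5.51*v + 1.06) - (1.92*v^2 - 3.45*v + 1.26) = -4.05*v^3 - 4.38*v^2 - 2.06*v - 0.2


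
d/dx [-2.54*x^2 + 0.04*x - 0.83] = 0.04 - 5.08*x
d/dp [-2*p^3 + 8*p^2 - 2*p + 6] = -6*p^2 + 16*p - 2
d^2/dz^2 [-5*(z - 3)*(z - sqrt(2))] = -10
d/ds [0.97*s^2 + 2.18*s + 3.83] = 1.94*s + 2.18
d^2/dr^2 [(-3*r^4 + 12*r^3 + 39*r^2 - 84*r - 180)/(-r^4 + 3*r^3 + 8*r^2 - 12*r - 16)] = 6*(-r^6 - 9*r^5 + 183*r^4 - 903*r^3 + 1806*r^2 - 1548*r + 952)/(r^9 - 15*r^8 + 81*r^7 - 161*r^6 - 78*r^5 + 636*r^4 - 280*r^3 - 864*r^2 + 384*r + 512)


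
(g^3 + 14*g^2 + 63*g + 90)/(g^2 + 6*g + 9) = (g^2 + 11*g + 30)/(g + 3)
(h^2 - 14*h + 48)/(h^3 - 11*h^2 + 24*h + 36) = (h - 8)/(h^2 - 5*h - 6)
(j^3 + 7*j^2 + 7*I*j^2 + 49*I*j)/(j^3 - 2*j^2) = (j^2 + 7*j*(1 + I) + 49*I)/(j*(j - 2))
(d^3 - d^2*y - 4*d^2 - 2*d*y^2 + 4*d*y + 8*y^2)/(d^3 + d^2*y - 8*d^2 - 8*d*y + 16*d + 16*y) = (d - 2*y)/(d - 4)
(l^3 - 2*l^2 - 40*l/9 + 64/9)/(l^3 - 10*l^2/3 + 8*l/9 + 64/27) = 3*(l + 2)/(3*l + 2)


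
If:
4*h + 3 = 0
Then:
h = -3/4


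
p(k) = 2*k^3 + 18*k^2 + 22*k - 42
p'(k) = 6*k^2 + 36*k + 22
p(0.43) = -29.05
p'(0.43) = 38.59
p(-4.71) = 44.72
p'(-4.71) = -14.46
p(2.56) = 165.84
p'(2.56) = 153.48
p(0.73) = -15.57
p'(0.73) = 51.48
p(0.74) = -15.05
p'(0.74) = 51.93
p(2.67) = 183.13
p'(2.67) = 160.89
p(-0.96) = -48.30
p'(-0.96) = -7.03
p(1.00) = 0.00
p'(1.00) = 64.00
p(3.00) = 240.00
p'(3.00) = 184.00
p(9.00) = 3072.00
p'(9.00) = 832.00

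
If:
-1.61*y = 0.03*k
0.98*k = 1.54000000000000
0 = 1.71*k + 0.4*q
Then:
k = 1.57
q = -6.72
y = -0.03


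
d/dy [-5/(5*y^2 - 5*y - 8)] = 25*(2*y - 1)/(-5*y^2 + 5*y + 8)^2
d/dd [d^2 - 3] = 2*d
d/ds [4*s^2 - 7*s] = 8*s - 7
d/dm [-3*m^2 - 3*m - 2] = -6*m - 3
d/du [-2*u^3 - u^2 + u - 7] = -6*u^2 - 2*u + 1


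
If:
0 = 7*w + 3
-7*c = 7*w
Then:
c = 3/7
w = -3/7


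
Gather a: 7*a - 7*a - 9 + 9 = 0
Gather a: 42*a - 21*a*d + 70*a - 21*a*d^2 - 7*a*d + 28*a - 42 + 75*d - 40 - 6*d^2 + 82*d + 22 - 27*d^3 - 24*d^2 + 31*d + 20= a*(-21*d^2 - 28*d + 140) - 27*d^3 - 30*d^2 + 188*d - 40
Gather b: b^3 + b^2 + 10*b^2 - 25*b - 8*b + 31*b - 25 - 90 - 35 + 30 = b^3 + 11*b^2 - 2*b - 120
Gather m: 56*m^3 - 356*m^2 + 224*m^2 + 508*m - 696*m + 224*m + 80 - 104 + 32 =56*m^3 - 132*m^2 + 36*m + 8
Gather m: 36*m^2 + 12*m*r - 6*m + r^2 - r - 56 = 36*m^2 + m*(12*r - 6) + r^2 - r - 56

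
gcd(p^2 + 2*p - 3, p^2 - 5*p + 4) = p - 1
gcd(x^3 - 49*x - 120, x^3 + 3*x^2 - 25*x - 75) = x^2 + 8*x + 15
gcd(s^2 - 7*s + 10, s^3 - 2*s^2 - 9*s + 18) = s - 2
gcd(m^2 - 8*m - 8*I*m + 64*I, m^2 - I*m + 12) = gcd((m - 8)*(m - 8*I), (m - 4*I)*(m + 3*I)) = 1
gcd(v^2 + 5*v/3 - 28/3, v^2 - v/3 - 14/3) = v - 7/3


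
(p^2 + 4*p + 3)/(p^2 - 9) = (p + 1)/(p - 3)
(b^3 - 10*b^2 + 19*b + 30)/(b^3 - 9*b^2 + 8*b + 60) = (b + 1)/(b + 2)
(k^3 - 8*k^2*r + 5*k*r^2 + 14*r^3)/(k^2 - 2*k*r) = k - 6*r - 7*r^2/k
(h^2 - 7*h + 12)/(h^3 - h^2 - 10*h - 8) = (h - 3)/(h^2 + 3*h + 2)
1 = 1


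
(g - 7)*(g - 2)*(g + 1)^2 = g^4 - 7*g^3 - 3*g^2 + 19*g + 14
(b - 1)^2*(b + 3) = b^3 + b^2 - 5*b + 3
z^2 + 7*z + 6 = (z + 1)*(z + 6)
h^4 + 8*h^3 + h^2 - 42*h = h*(h - 2)*(h + 3)*(h + 7)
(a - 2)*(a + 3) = a^2 + a - 6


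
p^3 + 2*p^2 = p^2*(p + 2)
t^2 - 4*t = t*(t - 4)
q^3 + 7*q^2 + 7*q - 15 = (q - 1)*(q + 3)*(q + 5)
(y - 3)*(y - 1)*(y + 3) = y^3 - y^2 - 9*y + 9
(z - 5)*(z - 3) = z^2 - 8*z + 15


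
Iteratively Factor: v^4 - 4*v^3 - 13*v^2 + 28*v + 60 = (v + 2)*(v^3 - 6*v^2 - v + 30) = (v - 5)*(v + 2)*(v^2 - v - 6) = (v - 5)*(v + 2)^2*(v - 3)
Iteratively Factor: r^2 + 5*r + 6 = (r + 2)*(r + 3)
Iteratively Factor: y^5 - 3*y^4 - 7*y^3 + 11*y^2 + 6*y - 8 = (y + 1)*(y^4 - 4*y^3 - 3*y^2 + 14*y - 8) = (y - 1)*(y + 1)*(y^3 - 3*y^2 - 6*y + 8) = (y - 1)*(y + 1)*(y + 2)*(y^2 - 5*y + 4) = (y - 4)*(y - 1)*(y + 1)*(y + 2)*(y - 1)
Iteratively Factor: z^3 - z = (z)*(z^2 - 1) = z*(z - 1)*(z + 1)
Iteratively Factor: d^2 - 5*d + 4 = (d - 4)*(d - 1)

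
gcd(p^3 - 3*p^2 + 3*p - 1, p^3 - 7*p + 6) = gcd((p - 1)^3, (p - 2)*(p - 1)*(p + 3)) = p - 1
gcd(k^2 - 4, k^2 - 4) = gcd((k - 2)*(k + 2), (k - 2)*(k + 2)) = k^2 - 4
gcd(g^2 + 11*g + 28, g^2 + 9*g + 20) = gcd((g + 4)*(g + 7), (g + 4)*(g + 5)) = g + 4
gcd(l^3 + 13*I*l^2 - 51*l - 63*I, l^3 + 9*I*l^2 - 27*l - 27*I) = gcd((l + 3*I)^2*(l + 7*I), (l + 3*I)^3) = l^2 + 6*I*l - 9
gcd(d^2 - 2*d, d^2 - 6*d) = d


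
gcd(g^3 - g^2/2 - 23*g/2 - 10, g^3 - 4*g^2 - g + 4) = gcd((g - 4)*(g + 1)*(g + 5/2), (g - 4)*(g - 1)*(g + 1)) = g^2 - 3*g - 4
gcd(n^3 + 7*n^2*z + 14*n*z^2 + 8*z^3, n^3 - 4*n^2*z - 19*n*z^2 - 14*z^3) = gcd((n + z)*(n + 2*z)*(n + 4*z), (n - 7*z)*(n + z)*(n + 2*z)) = n^2 + 3*n*z + 2*z^2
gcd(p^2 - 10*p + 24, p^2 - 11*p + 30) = p - 6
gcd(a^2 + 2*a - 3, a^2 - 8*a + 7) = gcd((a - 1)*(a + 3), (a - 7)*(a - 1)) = a - 1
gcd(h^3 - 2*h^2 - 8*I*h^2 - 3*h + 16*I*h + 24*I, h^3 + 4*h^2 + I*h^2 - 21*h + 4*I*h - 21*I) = h - 3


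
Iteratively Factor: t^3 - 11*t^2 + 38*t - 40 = (t - 4)*(t^2 - 7*t + 10) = (t - 5)*(t - 4)*(t - 2)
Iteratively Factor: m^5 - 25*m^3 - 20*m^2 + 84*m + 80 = (m + 4)*(m^4 - 4*m^3 - 9*m^2 + 16*m + 20) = (m - 5)*(m + 4)*(m^3 + m^2 - 4*m - 4) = (m - 5)*(m - 2)*(m + 4)*(m^2 + 3*m + 2) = (m - 5)*(m - 2)*(m + 1)*(m + 4)*(m + 2)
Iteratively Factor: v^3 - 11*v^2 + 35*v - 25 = (v - 5)*(v^2 - 6*v + 5) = (v - 5)*(v - 1)*(v - 5)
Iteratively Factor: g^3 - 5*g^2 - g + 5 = (g + 1)*(g^2 - 6*g + 5) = (g - 5)*(g + 1)*(g - 1)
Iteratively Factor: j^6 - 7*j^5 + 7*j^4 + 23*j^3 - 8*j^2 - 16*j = (j + 1)*(j^5 - 8*j^4 + 15*j^3 + 8*j^2 - 16*j) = (j - 1)*(j + 1)*(j^4 - 7*j^3 + 8*j^2 + 16*j) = (j - 1)*(j + 1)^2*(j^3 - 8*j^2 + 16*j) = j*(j - 1)*(j + 1)^2*(j^2 - 8*j + 16) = j*(j - 4)*(j - 1)*(j + 1)^2*(j - 4)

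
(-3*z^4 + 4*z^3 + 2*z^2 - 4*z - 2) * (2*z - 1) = -6*z^5 + 11*z^4 - 10*z^2 + 2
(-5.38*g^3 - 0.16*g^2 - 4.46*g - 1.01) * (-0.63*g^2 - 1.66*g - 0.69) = 3.3894*g^5 + 9.0316*g^4 + 6.7876*g^3 + 8.1503*g^2 + 4.754*g + 0.6969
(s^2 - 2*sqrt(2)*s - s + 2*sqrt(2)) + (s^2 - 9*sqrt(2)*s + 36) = 2*s^2 - 11*sqrt(2)*s - s + 2*sqrt(2) + 36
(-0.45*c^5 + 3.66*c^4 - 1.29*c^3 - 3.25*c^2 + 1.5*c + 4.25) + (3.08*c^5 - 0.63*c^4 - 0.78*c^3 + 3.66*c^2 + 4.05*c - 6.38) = 2.63*c^5 + 3.03*c^4 - 2.07*c^3 + 0.41*c^2 + 5.55*c - 2.13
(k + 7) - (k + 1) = 6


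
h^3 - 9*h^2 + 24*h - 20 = (h - 5)*(h - 2)^2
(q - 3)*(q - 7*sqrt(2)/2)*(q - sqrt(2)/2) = q^3 - 4*sqrt(2)*q^2 - 3*q^2 + 7*q/2 + 12*sqrt(2)*q - 21/2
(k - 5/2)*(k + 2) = k^2 - k/2 - 5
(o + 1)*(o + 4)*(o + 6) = o^3 + 11*o^2 + 34*o + 24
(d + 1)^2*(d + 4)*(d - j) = d^4 - d^3*j + 6*d^3 - 6*d^2*j + 9*d^2 - 9*d*j + 4*d - 4*j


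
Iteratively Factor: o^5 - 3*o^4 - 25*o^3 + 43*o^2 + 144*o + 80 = (o - 4)*(o^4 + o^3 - 21*o^2 - 41*o - 20) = (o - 4)*(o + 1)*(o^3 - 21*o - 20) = (o - 4)*(o + 1)^2*(o^2 - o - 20) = (o - 5)*(o - 4)*(o + 1)^2*(o + 4)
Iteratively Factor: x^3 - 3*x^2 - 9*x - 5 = (x + 1)*(x^2 - 4*x - 5) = (x + 1)^2*(x - 5)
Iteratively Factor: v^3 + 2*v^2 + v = (v + 1)*(v^2 + v) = v*(v + 1)*(v + 1)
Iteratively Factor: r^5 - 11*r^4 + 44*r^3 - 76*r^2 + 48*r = (r - 4)*(r^4 - 7*r^3 + 16*r^2 - 12*r) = (r - 4)*(r - 2)*(r^3 - 5*r^2 + 6*r) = r*(r - 4)*(r - 2)*(r^2 - 5*r + 6) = r*(r - 4)*(r - 3)*(r - 2)*(r - 2)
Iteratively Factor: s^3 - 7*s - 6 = (s - 3)*(s^2 + 3*s + 2) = (s - 3)*(s + 1)*(s + 2)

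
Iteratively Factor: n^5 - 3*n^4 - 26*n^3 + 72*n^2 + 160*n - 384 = (n + 4)*(n^4 - 7*n^3 + 2*n^2 + 64*n - 96) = (n - 2)*(n + 4)*(n^3 - 5*n^2 - 8*n + 48) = (n - 4)*(n - 2)*(n + 4)*(n^2 - n - 12) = (n - 4)*(n - 2)*(n + 3)*(n + 4)*(n - 4)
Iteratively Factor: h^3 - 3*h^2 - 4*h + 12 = (h - 2)*(h^2 - h - 6) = (h - 2)*(h + 2)*(h - 3)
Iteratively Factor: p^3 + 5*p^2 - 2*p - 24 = (p + 4)*(p^2 + p - 6) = (p - 2)*(p + 4)*(p + 3)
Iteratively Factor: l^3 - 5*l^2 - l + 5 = (l + 1)*(l^2 - 6*l + 5) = (l - 5)*(l + 1)*(l - 1)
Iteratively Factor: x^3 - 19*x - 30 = (x - 5)*(x^2 + 5*x + 6) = (x - 5)*(x + 3)*(x + 2)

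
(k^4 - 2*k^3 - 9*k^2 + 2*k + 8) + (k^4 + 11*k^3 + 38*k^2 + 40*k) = 2*k^4 + 9*k^3 + 29*k^2 + 42*k + 8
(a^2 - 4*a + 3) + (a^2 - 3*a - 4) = 2*a^2 - 7*a - 1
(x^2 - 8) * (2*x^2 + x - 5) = 2*x^4 + x^3 - 21*x^2 - 8*x + 40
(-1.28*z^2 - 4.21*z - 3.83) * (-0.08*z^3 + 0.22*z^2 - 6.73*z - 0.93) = 0.1024*z^5 + 0.0552*z^4 + 7.9946*z^3 + 28.6811*z^2 + 29.6912*z + 3.5619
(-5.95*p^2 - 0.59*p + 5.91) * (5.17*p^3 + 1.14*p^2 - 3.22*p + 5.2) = -30.7615*p^5 - 9.8333*p^4 + 49.0411*p^3 - 22.3028*p^2 - 22.0982*p + 30.732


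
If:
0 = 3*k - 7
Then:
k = 7/3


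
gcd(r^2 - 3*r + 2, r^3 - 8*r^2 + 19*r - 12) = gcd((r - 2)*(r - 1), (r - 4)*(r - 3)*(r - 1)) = r - 1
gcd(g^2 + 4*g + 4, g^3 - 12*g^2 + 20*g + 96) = g + 2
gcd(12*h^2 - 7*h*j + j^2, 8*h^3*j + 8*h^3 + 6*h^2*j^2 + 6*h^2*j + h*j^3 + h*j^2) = 1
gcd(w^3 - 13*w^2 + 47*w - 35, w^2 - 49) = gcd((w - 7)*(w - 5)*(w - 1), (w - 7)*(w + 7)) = w - 7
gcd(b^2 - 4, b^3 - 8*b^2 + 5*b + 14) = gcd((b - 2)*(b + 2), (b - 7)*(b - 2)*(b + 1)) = b - 2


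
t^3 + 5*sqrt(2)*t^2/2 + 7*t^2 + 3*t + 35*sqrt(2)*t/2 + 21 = (t + 7)*(t + sqrt(2))*(t + 3*sqrt(2)/2)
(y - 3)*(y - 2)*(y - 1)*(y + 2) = y^4 - 4*y^3 - y^2 + 16*y - 12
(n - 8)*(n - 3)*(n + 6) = n^3 - 5*n^2 - 42*n + 144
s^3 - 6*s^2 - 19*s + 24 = (s - 8)*(s - 1)*(s + 3)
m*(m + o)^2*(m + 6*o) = m^4 + 8*m^3*o + 13*m^2*o^2 + 6*m*o^3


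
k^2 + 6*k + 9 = (k + 3)^2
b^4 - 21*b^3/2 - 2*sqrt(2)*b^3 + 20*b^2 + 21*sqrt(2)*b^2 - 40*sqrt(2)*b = b*(b - 8)*(b - 5/2)*(b - 2*sqrt(2))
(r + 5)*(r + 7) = r^2 + 12*r + 35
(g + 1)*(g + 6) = g^2 + 7*g + 6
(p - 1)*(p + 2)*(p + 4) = p^3 + 5*p^2 + 2*p - 8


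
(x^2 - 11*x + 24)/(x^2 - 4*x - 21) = (-x^2 + 11*x - 24)/(-x^2 + 4*x + 21)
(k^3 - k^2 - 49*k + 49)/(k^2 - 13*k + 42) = (k^2 + 6*k - 7)/(k - 6)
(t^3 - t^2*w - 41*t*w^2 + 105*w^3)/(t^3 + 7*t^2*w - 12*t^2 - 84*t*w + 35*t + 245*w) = (t^2 - 8*t*w + 15*w^2)/(t^2 - 12*t + 35)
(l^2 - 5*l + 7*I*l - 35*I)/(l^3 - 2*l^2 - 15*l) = (l + 7*I)/(l*(l + 3))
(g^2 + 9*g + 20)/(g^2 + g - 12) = (g + 5)/(g - 3)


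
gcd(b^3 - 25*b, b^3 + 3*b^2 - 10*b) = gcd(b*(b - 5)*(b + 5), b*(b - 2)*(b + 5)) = b^2 + 5*b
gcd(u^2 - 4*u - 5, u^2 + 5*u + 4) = u + 1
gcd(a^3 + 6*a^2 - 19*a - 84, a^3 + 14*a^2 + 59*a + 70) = a + 7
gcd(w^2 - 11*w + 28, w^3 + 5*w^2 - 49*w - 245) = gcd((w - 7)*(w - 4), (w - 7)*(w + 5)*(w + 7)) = w - 7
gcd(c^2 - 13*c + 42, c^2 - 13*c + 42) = c^2 - 13*c + 42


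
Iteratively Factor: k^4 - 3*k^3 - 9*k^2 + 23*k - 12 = (k + 3)*(k^3 - 6*k^2 + 9*k - 4) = (k - 1)*(k + 3)*(k^2 - 5*k + 4) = (k - 1)^2*(k + 3)*(k - 4)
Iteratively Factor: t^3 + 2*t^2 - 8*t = (t + 4)*(t^2 - 2*t) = (t - 2)*(t + 4)*(t)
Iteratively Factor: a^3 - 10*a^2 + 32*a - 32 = (a - 4)*(a^2 - 6*a + 8) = (a - 4)*(a - 2)*(a - 4)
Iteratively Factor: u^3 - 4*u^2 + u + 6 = (u - 3)*(u^2 - u - 2) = (u - 3)*(u - 2)*(u + 1)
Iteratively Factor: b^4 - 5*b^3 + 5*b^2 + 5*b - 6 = (b - 3)*(b^3 - 2*b^2 - b + 2) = (b - 3)*(b + 1)*(b^2 - 3*b + 2) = (b - 3)*(b - 2)*(b + 1)*(b - 1)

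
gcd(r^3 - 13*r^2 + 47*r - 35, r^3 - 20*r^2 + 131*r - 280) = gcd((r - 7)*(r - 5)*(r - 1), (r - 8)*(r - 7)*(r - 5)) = r^2 - 12*r + 35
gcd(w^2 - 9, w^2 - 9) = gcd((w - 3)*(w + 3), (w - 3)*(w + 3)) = w^2 - 9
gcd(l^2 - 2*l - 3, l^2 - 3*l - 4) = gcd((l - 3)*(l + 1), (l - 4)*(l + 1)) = l + 1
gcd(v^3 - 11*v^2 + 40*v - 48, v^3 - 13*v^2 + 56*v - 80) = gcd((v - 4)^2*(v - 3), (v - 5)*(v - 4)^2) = v^2 - 8*v + 16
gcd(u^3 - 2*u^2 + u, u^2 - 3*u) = u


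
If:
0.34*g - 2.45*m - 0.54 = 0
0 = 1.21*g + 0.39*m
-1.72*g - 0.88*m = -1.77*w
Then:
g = 0.07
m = -0.21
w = -0.04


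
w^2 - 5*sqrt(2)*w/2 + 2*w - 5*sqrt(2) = (w + 2)*(w - 5*sqrt(2)/2)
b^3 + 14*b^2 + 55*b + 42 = (b + 1)*(b + 6)*(b + 7)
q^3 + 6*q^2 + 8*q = q*(q + 2)*(q + 4)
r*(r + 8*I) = r^2 + 8*I*r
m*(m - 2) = m^2 - 2*m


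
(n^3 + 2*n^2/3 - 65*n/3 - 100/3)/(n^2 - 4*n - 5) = (3*n^2 + 17*n + 20)/(3*(n + 1))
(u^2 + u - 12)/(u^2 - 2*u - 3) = (u + 4)/(u + 1)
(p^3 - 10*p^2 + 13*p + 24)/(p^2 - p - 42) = (-p^3 + 10*p^2 - 13*p - 24)/(-p^2 + p + 42)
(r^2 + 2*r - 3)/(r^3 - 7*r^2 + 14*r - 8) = (r + 3)/(r^2 - 6*r + 8)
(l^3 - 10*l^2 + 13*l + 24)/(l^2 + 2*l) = (l^3 - 10*l^2 + 13*l + 24)/(l*(l + 2))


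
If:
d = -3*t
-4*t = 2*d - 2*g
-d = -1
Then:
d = 1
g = 1/3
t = -1/3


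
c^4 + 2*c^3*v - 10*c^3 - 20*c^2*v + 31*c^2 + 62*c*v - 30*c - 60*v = (c - 5)*(c - 3)*(c - 2)*(c + 2*v)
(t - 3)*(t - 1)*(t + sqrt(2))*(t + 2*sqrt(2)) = t^4 - 4*t^3 + 3*sqrt(2)*t^3 - 12*sqrt(2)*t^2 + 7*t^2 - 16*t + 9*sqrt(2)*t + 12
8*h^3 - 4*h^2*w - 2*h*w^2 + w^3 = (-2*h + w)^2*(2*h + w)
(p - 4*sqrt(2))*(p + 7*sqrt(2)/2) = p^2 - sqrt(2)*p/2 - 28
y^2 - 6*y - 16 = (y - 8)*(y + 2)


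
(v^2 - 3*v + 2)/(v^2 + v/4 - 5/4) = 4*(v - 2)/(4*v + 5)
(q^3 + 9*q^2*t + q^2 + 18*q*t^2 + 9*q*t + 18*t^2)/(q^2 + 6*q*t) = q + 3*t + 1 + 3*t/q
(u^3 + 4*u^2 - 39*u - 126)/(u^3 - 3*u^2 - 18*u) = (u + 7)/u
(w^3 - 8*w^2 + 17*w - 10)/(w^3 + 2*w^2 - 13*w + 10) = (w - 5)/(w + 5)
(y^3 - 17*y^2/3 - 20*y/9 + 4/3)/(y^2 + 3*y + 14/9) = (3*y^2 - 19*y + 6)/(3*y + 7)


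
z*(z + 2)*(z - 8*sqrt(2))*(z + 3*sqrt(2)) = z^4 - 5*sqrt(2)*z^3 + 2*z^3 - 48*z^2 - 10*sqrt(2)*z^2 - 96*z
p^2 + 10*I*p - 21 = (p + 3*I)*(p + 7*I)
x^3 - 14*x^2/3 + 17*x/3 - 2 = (x - 3)*(x - 1)*(x - 2/3)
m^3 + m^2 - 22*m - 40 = (m - 5)*(m + 2)*(m + 4)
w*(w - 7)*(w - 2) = w^3 - 9*w^2 + 14*w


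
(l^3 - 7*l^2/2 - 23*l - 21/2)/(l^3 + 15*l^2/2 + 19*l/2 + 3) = (l^2 - 4*l - 21)/(l^2 + 7*l + 6)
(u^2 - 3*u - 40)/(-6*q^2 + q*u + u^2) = (u^2 - 3*u - 40)/(-6*q^2 + q*u + u^2)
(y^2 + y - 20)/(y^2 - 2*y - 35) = (y - 4)/(y - 7)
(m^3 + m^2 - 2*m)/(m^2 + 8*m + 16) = m*(m^2 + m - 2)/(m^2 + 8*m + 16)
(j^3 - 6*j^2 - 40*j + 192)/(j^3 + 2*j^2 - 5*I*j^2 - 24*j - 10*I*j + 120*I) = (j - 8)/(j - 5*I)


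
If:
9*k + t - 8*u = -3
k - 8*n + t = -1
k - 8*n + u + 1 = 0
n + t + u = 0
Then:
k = -29/80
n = 3/40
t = -3/80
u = -3/80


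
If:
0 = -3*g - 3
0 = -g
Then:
No Solution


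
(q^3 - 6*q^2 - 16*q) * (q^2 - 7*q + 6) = q^5 - 13*q^4 + 32*q^3 + 76*q^2 - 96*q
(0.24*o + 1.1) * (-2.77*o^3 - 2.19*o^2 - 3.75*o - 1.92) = -0.6648*o^4 - 3.5726*o^3 - 3.309*o^2 - 4.5858*o - 2.112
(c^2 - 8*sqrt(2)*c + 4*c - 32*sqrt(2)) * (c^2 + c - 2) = c^4 - 8*sqrt(2)*c^3 + 5*c^3 - 40*sqrt(2)*c^2 + 2*c^2 - 16*sqrt(2)*c - 8*c + 64*sqrt(2)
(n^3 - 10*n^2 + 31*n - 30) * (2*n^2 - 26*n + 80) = 2*n^5 - 46*n^4 + 402*n^3 - 1666*n^2 + 3260*n - 2400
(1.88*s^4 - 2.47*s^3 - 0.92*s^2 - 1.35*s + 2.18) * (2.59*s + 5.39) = 4.8692*s^5 + 3.7359*s^4 - 15.6961*s^3 - 8.4553*s^2 - 1.6303*s + 11.7502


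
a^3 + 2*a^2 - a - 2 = (a - 1)*(a + 1)*(a + 2)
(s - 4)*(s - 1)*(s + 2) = s^3 - 3*s^2 - 6*s + 8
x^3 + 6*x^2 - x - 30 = (x - 2)*(x + 3)*(x + 5)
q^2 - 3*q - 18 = (q - 6)*(q + 3)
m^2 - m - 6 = (m - 3)*(m + 2)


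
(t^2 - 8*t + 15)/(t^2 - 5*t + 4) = (t^2 - 8*t + 15)/(t^2 - 5*t + 4)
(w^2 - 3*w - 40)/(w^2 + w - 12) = (w^2 - 3*w - 40)/(w^2 + w - 12)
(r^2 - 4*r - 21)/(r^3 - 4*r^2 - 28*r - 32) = (-r^2 + 4*r + 21)/(-r^3 + 4*r^2 + 28*r + 32)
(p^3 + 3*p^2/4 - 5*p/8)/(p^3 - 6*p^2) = (8*p^2 + 6*p - 5)/(8*p*(p - 6))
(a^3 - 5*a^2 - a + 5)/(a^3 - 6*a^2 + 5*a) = (a + 1)/a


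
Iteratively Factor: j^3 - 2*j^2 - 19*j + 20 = (j + 4)*(j^2 - 6*j + 5) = (j - 1)*(j + 4)*(j - 5)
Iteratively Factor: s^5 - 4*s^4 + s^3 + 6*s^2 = (s)*(s^4 - 4*s^3 + s^2 + 6*s) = s^2*(s^3 - 4*s^2 + s + 6) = s^2*(s - 2)*(s^2 - 2*s - 3) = s^2*(s - 2)*(s + 1)*(s - 3)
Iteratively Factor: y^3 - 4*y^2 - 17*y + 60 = (y + 4)*(y^2 - 8*y + 15) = (y - 3)*(y + 4)*(y - 5)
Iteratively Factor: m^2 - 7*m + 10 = (m - 2)*(m - 5)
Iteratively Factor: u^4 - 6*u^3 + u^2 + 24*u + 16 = (u - 4)*(u^3 - 2*u^2 - 7*u - 4) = (u - 4)*(u + 1)*(u^2 - 3*u - 4) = (u - 4)*(u + 1)^2*(u - 4)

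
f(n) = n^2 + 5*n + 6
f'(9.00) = 23.00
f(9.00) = 132.00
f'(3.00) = 11.00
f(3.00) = 30.00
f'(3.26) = 11.52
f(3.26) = 32.93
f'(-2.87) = -0.74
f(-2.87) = -0.11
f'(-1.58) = 1.84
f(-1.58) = 0.60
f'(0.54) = 6.08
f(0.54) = 8.99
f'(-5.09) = -5.18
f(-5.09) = 6.46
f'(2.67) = 10.34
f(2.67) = 26.48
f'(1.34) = 7.68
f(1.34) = 14.50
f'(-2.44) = 0.12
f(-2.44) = -0.25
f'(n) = 2*n + 5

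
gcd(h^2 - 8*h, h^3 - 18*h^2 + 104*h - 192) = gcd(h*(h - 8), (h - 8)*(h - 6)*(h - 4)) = h - 8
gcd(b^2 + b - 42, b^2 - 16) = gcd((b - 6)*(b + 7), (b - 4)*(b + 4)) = 1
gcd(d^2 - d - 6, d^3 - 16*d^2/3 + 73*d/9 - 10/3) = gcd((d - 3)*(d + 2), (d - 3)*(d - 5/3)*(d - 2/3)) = d - 3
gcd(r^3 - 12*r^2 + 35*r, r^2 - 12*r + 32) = 1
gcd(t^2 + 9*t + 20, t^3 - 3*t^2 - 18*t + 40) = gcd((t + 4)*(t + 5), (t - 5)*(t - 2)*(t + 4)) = t + 4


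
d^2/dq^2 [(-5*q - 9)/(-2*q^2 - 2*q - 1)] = 4*(2*(2*q + 1)^2*(5*q + 9) - (15*q + 14)*(2*q^2 + 2*q + 1))/(2*q^2 + 2*q + 1)^3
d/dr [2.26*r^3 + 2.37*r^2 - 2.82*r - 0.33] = 6.78*r^2 + 4.74*r - 2.82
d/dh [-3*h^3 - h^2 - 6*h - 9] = -9*h^2 - 2*h - 6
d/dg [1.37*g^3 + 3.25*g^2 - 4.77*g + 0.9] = 4.11*g^2 + 6.5*g - 4.77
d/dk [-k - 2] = -1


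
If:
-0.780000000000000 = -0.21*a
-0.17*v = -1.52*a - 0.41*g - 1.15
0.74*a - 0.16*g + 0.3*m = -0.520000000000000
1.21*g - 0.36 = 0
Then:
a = 3.71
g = 0.30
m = -10.74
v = 40.69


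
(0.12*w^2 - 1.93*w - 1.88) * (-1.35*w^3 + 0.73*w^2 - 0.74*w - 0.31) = -0.162*w^5 + 2.6931*w^4 + 1.0403*w^3 + 0.0186000000000002*w^2 + 1.9895*w + 0.5828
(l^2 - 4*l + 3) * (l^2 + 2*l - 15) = l^4 - 2*l^3 - 20*l^2 + 66*l - 45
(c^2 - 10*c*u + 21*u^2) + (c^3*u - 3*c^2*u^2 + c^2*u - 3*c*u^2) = c^3*u - 3*c^2*u^2 + c^2*u + c^2 - 3*c*u^2 - 10*c*u + 21*u^2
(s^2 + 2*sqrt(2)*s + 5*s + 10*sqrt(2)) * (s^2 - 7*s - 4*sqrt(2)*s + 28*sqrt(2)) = s^4 - 2*sqrt(2)*s^3 - 2*s^3 - 51*s^2 + 4*sqrt(2)*s^2 + 32*s + 70*sqrt(2)*s + 560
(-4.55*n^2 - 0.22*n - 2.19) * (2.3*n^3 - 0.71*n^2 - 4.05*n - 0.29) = -10.465*n^5 + 2.7245*n^4 + 13.5467*n^3 + 3.7654*n^2 + 8.9333*n + 0.6351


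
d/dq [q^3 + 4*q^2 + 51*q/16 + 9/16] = 3*q^2 + 8*q + 51/16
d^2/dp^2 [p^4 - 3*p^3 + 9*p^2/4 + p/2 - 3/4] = 12*p^2 - 18*p + 9/2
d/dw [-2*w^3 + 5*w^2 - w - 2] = -6*w^2 + 10*w - 1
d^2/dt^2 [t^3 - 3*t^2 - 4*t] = 6*t - 6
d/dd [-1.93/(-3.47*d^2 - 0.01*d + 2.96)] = (-13.3942*d - 0.0193)/(3.47*d^2 + 0.01*d - 2.96)^2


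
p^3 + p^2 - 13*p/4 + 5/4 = (p - 1)*(p - 1/2)*(p + 5/2)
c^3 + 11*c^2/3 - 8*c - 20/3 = (c - 2)*(c + 2/3)*(c + 5)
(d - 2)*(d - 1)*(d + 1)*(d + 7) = d^4 + 5*d^3 - 15*d^2 - 5*d + 14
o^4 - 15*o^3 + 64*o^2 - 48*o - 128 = (o - 8)*(o - 4)^2*(o + 1)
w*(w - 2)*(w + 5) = w^3 + 3*w^2 - 10*w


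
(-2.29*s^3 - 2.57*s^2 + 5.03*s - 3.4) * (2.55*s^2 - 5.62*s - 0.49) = -5.8395*s^5 + 6.3163*s^4 + 28.392*s^3 - 35.6793*s^2 + 16.6433*s + 1.666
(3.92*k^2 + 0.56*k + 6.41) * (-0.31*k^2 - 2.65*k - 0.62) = -1.2152*k^4 - 10.5616*k^3 - 5.9015*k^2 - 17.3337*k - 3.9742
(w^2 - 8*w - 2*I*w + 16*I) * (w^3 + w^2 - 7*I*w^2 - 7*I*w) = w^5 - 7*w^4 - 9*I*w^4 - 22*w^3 + 63*I*w^3 + 98*w^2 + 72*I*w^2 + 112*w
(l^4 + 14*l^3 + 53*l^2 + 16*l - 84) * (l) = l^5 + 14*l^4 + 53*l^3 + 16*l^2 - 84*l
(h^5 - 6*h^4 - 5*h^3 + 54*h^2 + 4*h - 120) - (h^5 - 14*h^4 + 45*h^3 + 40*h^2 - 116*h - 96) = 8*h^4 - 50*h^3 + 14*h^2 + 120*h - 24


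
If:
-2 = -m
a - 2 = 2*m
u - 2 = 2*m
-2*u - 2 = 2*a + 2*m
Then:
No Solution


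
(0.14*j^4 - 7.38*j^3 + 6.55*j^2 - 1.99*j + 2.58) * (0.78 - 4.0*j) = -0.56*j^5 + 29.6292*j^4 - 31.9564*j^3 + 13.069*j^2 - 11.8722*j + 2.0124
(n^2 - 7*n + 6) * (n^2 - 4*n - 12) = n^4 - 11*n^3 + 22*n^2 + 60*n - 72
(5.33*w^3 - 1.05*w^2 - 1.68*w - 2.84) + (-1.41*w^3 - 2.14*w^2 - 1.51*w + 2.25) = 3.92*w^3 - 3.19*w^2 - 3.19*w - 0.59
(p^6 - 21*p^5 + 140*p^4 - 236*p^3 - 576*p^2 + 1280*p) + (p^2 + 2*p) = p^6 - 21*p^5 + 140*p^4 - 236*p^3 - 575*p^2 + 1282*p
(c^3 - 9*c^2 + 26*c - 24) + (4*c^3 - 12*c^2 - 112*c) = 5*c^3 - 21*c^2 - 86*c - 24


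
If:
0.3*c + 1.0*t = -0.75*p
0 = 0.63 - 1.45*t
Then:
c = -2.5*p - 1.44827586206897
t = 0.43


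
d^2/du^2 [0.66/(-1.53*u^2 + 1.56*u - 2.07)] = (3.089988*u^2 - 3.150576*u - 0.66*(3.06*u - 1.56)*(6.12*u - 3.12) + 4.180572)/(1.53*u^2 - 1.56*u + 2.07)^3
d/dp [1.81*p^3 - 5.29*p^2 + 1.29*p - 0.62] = 5.43*p^2 - 10.58*p + 1.29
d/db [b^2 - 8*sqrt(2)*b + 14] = 2*b - 8*sqrt(2)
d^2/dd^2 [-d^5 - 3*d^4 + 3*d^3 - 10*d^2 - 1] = -20*d^3 - 36*d^2 + 18*d - 20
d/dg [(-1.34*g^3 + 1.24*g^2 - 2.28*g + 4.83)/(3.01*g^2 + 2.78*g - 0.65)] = (-4.0334*g^4 - 7.4504*g^3 + 12.923*g^2 - 30.6886*g - 11.9454)/(9.0601*g^4 + 16.7356*g^3 + 3.8154*g^2 - 3.614*g + 0.4225)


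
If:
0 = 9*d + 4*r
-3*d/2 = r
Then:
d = 0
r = 0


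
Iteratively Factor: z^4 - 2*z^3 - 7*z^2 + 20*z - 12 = (z - 1)*(z^3 - z^2 - 8*z + 12) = (z - 1)*(z + 3)*(z^2 - 4*z + 4) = (z - 2)*(z - 1)*(z + 3)*(z - 2)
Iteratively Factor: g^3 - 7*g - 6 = (g + 2)*(g^2 - 2*g - 3) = (g + 1)*(g + 2)*(g - 3)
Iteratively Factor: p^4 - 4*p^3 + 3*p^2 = (p)*(p^3 - 4*p^2 + 3*p) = p*(p - 3)*(p^2 - p) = p^2*(p - 3)*(p - 1)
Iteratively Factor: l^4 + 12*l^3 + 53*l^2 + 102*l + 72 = (l + 2)*(l^3 + 10*l^2 + 33*l + 36) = (l + 2)*(l + 4)*(l^2 + 6*l + 9) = (l + 2)*(l + 3)*(l + 4)*(l + 3)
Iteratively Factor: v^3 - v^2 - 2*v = (v + 1)*(v^2 - 2*v) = (v - 2)*(v + 1)*(v)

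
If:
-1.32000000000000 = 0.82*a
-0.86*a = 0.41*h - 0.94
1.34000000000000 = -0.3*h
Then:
No Solution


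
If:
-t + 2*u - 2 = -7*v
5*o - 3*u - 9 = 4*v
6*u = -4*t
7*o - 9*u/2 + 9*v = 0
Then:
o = 657/266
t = -1761/532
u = 587/266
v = -435/532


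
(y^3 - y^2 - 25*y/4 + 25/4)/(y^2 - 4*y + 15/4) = (2*y^2 + 3*y - 5)/(2*y - 3)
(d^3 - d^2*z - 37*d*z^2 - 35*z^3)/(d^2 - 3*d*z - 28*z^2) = (d^2 + 6*d*z + 5*z^2)/(d + 4*z)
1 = 1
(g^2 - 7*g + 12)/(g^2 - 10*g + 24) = (g - 3)/(g - 6)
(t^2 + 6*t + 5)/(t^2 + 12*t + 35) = (t + 1)/(t + 7)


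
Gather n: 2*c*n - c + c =2*c*n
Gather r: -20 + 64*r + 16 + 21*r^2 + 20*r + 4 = 21*r^2 + 84*r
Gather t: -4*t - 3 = -4*t - 3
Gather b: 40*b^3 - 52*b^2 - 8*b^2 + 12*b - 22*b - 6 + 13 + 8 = 40*b^3 - 60*b^2 - 10*b + 15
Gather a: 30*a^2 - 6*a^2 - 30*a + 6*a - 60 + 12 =24*a^2 - 24*a - 48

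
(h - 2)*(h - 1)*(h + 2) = h^3 - h^2 - 4*h + 4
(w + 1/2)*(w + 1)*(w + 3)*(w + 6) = w^4 + 21*w^3/2 + 32*w^2 + 63*w/2 + 9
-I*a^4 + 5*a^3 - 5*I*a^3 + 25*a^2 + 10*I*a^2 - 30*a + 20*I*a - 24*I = (a + 6)*(a + I)*(a + 4*I)*(-I*a + I)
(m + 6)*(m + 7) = m^2 + 13*m + 42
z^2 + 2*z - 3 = (z - 1)*(z + 3)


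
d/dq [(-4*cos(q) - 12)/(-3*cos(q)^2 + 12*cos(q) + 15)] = 4*(cos(q)^2 + 6*cos(q) - 7)*sin(q)/(3*(sin(q)^2 + 4*cos(q) + 4)^2)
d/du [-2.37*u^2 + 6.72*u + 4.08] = 6.72 - 4.74*u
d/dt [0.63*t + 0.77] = 0.630000000000000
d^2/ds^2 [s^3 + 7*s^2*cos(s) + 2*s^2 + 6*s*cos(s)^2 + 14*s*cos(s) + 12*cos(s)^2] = -7*s^2*cos(s) - 28*s*sin(s) - 14*s*cos(s) - 12*s*cos(2*s) + 6*s - 28*sin(s) - 12*sin(2*s) + 14*cos(s) - 24*cos(2*s) + 4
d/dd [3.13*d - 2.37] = 3.13000000000000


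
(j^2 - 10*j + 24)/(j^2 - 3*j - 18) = (j - 4)/(j + 3)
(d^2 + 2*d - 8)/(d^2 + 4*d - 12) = (d + 4)/(d + 6)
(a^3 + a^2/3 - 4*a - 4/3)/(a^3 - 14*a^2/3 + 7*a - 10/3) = (3*a^2 + 7*a + 2)/(3*a^2 - 8*a + 5)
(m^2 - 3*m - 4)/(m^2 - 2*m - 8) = (m + 1)/(m + 2)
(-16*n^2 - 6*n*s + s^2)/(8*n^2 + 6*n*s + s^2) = (-8*n + s)/(4*n + s)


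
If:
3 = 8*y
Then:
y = 3/8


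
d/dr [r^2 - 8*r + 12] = 2*r - 8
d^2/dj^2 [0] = 0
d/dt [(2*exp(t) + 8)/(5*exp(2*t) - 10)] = 2*(-2*(exp(t) + 4)*exp(t) + exp(2*t) - 2)*exp(t)/(5*(exp(2*t) - 2)^2)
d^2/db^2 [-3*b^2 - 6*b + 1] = -6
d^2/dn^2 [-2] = 0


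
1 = 1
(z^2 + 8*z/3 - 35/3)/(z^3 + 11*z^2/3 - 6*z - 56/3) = (z + 5)/(z^2 + 6*z + 8)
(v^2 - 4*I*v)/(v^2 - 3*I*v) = (v - 4*I)/(v - 3*I)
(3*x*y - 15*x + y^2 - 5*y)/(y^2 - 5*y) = (3*x + y)/y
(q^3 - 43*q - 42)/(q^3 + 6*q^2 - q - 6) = (q - 7)/(q - 1)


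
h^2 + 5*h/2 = h*(h + 5/2)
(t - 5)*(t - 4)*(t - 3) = t^3 - 12*t^2 + 47*t - 60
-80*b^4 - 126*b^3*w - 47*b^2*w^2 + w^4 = (-8*b + w)*(b + w)*(2*b + w)*(5*b + w)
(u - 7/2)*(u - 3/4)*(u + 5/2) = u^3 - 7*u^2/4 - 8*u + 105/16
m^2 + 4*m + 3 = (m + 1)*(m + 3)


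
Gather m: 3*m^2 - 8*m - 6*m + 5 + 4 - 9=3*m^2 - 14*m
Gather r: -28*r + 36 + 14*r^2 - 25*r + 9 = 14*r^2 - 53*r + 45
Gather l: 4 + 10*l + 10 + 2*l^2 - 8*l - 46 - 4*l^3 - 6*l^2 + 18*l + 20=-4*l^3 - 4*l^2 + 20*l - 12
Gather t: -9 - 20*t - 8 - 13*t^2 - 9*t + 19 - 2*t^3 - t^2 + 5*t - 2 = -2*t^3 - 14*t^2 - 24*t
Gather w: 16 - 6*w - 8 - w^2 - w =-w^2 - 7*w + 8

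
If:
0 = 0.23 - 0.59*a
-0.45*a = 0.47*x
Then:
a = 0.39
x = -0.37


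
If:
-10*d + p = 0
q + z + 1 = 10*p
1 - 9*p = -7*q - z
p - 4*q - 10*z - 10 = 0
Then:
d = 0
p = 0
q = 0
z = -1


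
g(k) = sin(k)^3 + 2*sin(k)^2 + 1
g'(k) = 3*sin(k)^2*cos(k) + 4*sin(k)*cos(k)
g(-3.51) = 1.31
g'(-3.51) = -1.71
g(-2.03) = 1.89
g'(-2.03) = 0.52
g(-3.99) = 2.55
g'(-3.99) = -3.10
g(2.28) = 2.59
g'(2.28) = -3.10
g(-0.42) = 1.26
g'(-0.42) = -1.03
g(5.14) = 1.90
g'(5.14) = -0.48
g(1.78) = 3.85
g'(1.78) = -1.41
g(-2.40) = 1.60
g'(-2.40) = 0.98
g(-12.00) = 1.73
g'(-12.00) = 2.54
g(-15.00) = 1.57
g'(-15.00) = 1.01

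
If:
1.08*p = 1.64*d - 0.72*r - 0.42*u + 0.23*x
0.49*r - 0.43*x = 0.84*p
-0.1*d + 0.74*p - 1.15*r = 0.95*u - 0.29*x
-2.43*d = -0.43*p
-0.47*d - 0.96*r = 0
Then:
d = 0.00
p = 0.00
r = 0.00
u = 0.00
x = 0.00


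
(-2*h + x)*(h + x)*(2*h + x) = -4*h^3 - 4*h^2*x + h*x^2 + x^3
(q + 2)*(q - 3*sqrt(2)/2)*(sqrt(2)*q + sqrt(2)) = sqrt(2)*q^3 - 3*q^2 + 3*sqrt(2)*q^2 - 9*q + 2*sqrt(2)*q - 6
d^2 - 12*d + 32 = (d - 8)*(d - 4)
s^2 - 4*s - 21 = (s - 7)*(s + 3)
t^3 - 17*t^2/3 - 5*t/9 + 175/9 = (t - 5)*(t - 7/3)*(t + 5/3)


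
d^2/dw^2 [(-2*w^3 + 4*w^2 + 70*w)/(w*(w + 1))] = 128/(w^3 + 3*w^2 + 3*w + 1)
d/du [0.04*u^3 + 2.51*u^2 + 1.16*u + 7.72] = 0.12*u^2 + 5.02*u + 1.16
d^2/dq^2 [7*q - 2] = 0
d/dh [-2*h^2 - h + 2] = -4*h - 1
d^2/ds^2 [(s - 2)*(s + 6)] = 2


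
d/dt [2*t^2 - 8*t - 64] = 4*t - 8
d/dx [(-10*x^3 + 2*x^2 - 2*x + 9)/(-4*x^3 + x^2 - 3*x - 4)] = (-2*x^4 + 44*x^3 + 224*x^2 - 34*x + 35)/(16*x^6 - 8*x^5 + 25*x^4 + 26*x^3 + x^2 + 24*x + 16)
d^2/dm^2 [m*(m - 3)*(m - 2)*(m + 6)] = 12*m^2 + 6*m - 48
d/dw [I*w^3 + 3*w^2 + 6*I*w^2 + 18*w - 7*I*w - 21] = 3*I*w^2 + w*(6 + 12*I) + 18 - 7*I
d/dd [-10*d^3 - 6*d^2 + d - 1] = -30*d^2 - 12*d + 1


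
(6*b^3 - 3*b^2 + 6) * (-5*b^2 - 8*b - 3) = -30*b^5 - 33*b^4 + 6*b^3 - 21*b^2 - 48*b - 18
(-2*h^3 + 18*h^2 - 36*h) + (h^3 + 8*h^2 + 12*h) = -h^3 + 26*h^2 - 24*h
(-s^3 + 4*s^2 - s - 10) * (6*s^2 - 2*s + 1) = -6*s^5 + 26*s^4 - 15*s^3 - 54*s^2 + 19*s - 10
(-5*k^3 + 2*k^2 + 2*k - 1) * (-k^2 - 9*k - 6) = 5*k^5 + 43*k^4 + 10*k^3 - 29*k^2 - 3*k + 6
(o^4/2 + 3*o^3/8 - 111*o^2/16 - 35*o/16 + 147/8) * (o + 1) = o^5/2 + 7*o^4/8 - 105*o^3/16 - 73*o^2/8 + 259*o/16 + 147/8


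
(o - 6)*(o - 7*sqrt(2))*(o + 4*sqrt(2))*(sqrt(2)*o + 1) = sqrt(2)*o^4 - 6*sqrt(2)*o^3 - 5*o^3 - 59*sqrt(2)*o^2 + 30*o^2 - 56*o + 354*sqrt(2)*o + 336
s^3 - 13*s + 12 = (s - 3)*(s - 1)*(s + 4)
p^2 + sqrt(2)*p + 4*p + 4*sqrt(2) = (p + 4)*(p + sqrt(2))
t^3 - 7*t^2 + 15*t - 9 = (t - 3)^2*(t - 1)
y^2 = y^2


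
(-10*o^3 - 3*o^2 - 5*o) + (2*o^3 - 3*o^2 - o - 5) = -8*o^3 - 6*o^2 - 6*o - 5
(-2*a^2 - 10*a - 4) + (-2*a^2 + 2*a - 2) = -4*a^2 - 8*a - 6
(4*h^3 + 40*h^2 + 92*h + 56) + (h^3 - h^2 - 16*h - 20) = 5*h^3 + 39*h^2 + 76*h + 36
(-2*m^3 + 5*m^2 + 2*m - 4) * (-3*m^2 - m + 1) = 6*m^5 - 13*m^4 - 13*m^3 + 15*m^2 + 6*m - 4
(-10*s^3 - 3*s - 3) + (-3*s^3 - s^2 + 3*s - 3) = -13*s^3 - s^2 - 6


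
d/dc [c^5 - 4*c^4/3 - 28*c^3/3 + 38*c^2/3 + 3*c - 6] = 5*c^4 - 16*c^3/3 - 28*c^2 + 76*c/3 + 3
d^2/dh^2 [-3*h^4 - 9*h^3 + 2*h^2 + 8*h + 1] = -36*h^2 - 54*h + 4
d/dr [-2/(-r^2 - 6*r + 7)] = 4*(-r - 3)/(r^2 + 6*r - 7)^2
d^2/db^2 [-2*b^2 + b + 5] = -4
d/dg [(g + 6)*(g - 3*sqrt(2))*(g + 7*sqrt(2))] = 3*g^2 + 8*sqrt(2)*g + 12*g - 42 + 24*sqrt(2)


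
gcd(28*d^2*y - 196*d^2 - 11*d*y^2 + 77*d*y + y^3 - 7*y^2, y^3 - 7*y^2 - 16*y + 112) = y - 7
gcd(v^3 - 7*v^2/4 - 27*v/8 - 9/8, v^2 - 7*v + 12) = v - 3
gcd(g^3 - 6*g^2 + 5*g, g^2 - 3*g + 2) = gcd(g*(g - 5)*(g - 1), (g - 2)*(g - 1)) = g - 1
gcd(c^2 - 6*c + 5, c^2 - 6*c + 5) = c^2 - 6*c + 5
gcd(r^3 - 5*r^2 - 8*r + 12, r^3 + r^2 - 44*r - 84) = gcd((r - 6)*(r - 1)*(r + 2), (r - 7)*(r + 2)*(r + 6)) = r + 2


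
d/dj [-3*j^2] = -6*j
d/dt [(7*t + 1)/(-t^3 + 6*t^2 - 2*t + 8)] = (14*t^3 - 39*t^2 - 12*t + 58)/(t^6 - 12*t^5 + 40*t^4 - 40*t^3 + 100*t^2 - 32*t + 64)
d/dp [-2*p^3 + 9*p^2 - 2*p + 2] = -6*p^2 + 18*p - 2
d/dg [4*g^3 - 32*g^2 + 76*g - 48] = 12*g^2 - 64*g + 76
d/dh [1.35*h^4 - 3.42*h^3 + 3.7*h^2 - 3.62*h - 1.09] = 5.4*h^3 - 10.26*h^2 + 7.4*h - 3.62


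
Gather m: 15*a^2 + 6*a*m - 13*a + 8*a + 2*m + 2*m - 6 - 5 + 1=15*a^2 - 5*a + m*(6*a + 4) - 10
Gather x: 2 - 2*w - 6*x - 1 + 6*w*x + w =-w + x*(6*w - 6) + 1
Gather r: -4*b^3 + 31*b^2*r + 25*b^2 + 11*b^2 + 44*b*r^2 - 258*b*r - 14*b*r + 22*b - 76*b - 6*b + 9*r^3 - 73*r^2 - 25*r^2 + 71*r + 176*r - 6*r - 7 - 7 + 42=-4*b^3 + 36*b^2 - 60*b + 9*r^3 + r^2*(44*b - 98) + r*(31*b^2 - 272*b + 241) + 28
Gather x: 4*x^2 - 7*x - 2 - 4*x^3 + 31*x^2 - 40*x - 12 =-4*x^3 + 35*x^2 - 47*x - 14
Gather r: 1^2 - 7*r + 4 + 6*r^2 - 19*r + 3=6*r^2 - 26*r + 8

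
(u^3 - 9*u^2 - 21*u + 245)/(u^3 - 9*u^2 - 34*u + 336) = (u^2 - 2*u - 35)/(u^2 - 2*u - 48)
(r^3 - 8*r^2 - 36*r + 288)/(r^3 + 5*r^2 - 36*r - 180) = (r - 8)/(r + 5)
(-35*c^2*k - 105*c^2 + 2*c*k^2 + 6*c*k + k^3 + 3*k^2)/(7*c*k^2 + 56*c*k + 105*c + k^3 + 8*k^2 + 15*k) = (-5*c + k)/(k + 5)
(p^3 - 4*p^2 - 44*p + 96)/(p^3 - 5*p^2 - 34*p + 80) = (p + 6)/(p + 5)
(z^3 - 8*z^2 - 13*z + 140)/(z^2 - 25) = (z^2 - 3*z - 28)/(z + 5)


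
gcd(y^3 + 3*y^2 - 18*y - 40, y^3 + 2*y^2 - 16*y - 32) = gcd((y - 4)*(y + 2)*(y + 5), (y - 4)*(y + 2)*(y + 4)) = y^2 - 2*y - 8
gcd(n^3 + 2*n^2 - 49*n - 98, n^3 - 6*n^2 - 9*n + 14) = n^2 - 5*n - 14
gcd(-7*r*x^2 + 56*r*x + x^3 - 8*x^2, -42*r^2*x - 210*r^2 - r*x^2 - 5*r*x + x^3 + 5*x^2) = -7*r + x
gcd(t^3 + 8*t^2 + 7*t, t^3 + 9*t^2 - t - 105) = t + 7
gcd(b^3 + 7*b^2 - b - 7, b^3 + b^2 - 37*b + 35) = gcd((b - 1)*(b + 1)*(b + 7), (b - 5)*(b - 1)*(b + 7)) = b^2 + 6*b - 7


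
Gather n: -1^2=-1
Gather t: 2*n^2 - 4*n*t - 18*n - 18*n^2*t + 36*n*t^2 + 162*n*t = 2*n^2 + 36*n*t^2 - 18*n + t*(-18*n^2 + 158*n)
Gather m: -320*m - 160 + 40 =-320*m - 120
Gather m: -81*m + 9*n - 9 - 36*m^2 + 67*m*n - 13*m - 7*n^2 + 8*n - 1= -36*m^2 + m*(67*n - 94) - 7*n^2 + 17*n - 10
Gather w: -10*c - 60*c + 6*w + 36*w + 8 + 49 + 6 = -70*c + 42*w + 63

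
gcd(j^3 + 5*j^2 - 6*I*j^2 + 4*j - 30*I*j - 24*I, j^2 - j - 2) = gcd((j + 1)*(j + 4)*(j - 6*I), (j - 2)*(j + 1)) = j + 1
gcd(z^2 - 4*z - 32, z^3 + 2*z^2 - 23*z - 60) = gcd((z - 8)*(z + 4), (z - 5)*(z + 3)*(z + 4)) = z + 4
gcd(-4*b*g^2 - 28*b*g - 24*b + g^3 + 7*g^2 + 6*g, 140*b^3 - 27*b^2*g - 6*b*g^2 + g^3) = 4*b - g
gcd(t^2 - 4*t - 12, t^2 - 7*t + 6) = t - 6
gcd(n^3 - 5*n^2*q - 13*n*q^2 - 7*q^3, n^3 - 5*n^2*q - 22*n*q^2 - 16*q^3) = n + q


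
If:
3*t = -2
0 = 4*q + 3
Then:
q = -3/4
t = -2/3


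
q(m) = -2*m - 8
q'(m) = -2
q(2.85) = -13.70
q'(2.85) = -2.00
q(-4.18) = 0.36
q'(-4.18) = -2.00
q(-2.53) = -2.94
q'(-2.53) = -2.00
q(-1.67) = -4.66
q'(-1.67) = -2.00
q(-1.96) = -4.08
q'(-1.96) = -2.00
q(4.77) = -17.54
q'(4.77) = -2.00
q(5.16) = -18.32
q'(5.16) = -2.00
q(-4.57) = 1.14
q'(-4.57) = -2.00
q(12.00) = -32.00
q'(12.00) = -2.00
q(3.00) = -14.00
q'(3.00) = -2.00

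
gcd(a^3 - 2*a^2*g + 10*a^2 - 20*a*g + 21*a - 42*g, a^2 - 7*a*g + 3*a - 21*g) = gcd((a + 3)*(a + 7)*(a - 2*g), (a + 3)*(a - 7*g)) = a + 3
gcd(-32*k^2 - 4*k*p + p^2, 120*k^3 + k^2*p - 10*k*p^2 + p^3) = -8*k + p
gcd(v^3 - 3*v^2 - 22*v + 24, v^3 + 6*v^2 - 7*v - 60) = v + 4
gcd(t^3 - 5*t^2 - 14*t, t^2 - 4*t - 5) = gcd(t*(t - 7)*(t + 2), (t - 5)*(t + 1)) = 1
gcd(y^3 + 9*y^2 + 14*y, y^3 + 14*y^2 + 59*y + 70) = y^2 + 9*y + 14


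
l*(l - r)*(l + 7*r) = l^3 + 6*l^2*r - 7*l*r^2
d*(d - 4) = d^2 - 4*d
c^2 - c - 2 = (c - 2)*(c + 1)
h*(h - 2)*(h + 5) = h^3 + 3*h^2 - 10*h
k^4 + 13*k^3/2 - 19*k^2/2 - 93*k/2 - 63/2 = (k - 3)*(k + 1)*(k + 3/2)*(k + 7)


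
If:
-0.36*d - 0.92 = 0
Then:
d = -2.56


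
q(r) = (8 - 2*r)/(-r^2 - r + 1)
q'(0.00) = 6.00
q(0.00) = 8.00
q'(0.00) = 6.00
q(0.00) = 8.00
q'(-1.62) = -1300041.32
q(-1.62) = -2554.55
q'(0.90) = 37.25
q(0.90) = -8.73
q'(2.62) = 0.47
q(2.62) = -0.33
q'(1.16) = 9.65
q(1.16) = -3.77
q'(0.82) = 73.31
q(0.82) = -12.92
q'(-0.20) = 2.02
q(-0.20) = 7.24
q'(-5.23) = -0.30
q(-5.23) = -0.87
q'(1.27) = 6.51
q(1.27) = -2.90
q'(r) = (8 - 2*r)*(2*r + 1)/(-r^2 - r + 1)^2 - 2/(-r^2 - r + 1)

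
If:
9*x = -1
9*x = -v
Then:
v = 1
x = -1/9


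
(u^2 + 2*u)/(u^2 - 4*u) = (u + 2)/(u - 4)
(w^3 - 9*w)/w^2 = w - 9/w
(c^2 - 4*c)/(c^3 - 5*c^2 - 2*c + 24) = c/(c^2 - c - 6)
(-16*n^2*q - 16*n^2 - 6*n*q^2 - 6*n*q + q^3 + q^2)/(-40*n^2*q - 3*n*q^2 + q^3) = (2*n*q + 2*n + q^2 + q)/(q*(5*n + q))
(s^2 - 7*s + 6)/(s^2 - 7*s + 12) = (s^2 - 7*s + 6)/(s^2 - 7*s + 12)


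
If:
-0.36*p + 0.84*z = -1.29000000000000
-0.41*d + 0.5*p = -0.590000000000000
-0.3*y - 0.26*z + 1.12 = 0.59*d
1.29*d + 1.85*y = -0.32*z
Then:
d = 3.40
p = 1.61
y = -2.23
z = -0.85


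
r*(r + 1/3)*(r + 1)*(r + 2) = r^4 + 10*r^3/3 + 3*r^2 + 2*r/3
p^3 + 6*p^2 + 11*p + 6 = (p + 1)*(p + 2)*(p + 3)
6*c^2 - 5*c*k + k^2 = (-3*c + k)*(-2*c + k)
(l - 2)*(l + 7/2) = l^2 + 3*l/2 - 7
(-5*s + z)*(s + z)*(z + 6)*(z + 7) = -5*s^2*z^2 - 65*s^2*z - 210*s^2 - 4*s*z^3 - 52*s*z^2 - 168*s*z + z^4 + 13*z^3 + 42*z^2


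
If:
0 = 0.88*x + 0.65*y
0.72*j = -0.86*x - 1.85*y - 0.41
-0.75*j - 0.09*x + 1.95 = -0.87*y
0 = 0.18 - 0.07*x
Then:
No Solution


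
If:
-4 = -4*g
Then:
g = 1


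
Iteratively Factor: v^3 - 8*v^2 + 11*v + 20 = (v - 4)*(v^2 - 4*v - 5) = (v - 4)*(v + 1)*(v - 5)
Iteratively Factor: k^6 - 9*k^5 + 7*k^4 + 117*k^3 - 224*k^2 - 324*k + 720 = (k + 3)*(k^5 - 12*k^4 + 43*k^3 - 12*k^2 - 188*k + 240) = (k - 5)*(k + 3)*(k^4 - 7*k^3 + 8*k^2 + 28*k - 48) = (k - 5)*(k - 2)*(k + 3)*(k^3 - 5*k^2 - 2*k + 24) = (k - 5)*(k - 4)*(k - 2)*(k + 3)*(k^2 - k - 6) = (k - 5)*(k - 4)*(k - 3)*(k - 2)*(k + 3)*(k + 2)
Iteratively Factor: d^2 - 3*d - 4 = (d + 1)*(d - 4)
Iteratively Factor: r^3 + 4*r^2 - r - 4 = (r + 4)*(r^2 - 1) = (r + 1)*(r + 4)*(r - 1)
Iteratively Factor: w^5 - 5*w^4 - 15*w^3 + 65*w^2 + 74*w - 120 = (w + 2)*(w^4 - 7*w^3 - w^2 + 67*w - 60) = (w - 5)*(w + 2)*(w^3 - 2*w^2 - 11*w + 12) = (w - 5)*(w - 4)*(w + 2)*(w^2 + 2*w - 3) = (w - 5)*(w - 4)*(w - 1)*(w + 2)*(w + 3)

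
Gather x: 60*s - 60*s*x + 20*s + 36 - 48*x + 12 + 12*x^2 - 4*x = 80*s + 12*x^2 + x*(-60*s - 52) + 48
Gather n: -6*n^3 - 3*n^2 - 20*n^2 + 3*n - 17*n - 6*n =-6*n^3 - 23*n^2 - 20*n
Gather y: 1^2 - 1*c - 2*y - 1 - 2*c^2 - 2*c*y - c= -2*c^2 - 2*c + y*(-2*c - 2)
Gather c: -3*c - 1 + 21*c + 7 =18*c + 6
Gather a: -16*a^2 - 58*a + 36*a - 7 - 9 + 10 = -16*a^2 - 22*a - 6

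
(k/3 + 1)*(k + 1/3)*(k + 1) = k^3/3 + 13*k^2/9 + 13*k/9 + 1/3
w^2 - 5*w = w*(w - 5)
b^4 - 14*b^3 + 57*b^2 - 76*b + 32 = (b - 8)*(b - 4)*(b - 1)^2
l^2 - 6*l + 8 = (l - 4)*(l - 2)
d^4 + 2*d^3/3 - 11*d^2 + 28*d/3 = d*(d - 7/3)*(d - 1)*(d + 4)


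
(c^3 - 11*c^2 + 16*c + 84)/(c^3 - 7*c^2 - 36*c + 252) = (c + 2)/(c + 6)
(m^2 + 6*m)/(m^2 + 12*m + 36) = m/(m + 6)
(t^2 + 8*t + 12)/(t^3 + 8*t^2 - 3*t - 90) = (t + 2)/(t^2 + 2*t - 15)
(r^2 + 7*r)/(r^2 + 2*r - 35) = r/(r - 5)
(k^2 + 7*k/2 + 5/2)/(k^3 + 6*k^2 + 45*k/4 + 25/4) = 2/(2*k + 5)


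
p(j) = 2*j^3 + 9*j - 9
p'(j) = 6*j^2 + 9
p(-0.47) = -13.44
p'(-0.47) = 10.33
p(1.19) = 5.08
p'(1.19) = 17.50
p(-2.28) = -53.22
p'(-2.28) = 40.19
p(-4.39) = -217.72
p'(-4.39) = 124.63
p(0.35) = -5.76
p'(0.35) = 9.74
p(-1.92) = -40.44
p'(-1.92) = 31.12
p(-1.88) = -39.21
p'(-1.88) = 30.21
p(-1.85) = -38.31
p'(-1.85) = 29.54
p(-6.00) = -495.00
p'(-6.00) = 225.00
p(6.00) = 477.00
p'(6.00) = 225.00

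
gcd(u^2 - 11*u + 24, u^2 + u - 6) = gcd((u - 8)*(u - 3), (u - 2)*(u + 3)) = 1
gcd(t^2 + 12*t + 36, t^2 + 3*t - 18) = t + 6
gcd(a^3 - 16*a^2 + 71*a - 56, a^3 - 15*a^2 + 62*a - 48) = a^2 - 9*a + 8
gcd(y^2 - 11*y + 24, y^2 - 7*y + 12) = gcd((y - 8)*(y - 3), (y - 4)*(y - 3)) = y - 3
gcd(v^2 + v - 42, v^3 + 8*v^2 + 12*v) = 1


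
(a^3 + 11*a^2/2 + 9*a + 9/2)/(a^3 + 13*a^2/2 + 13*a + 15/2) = (2*a + 3)/(2*a + 5)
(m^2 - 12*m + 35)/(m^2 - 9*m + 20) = (m - 7)/(m - 4)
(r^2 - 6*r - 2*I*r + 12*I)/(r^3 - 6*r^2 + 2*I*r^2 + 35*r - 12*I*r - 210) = (r - 2*I)/(r^2 + 2*I*r + 35)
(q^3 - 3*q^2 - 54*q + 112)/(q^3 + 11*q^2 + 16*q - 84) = (q - 8)/(q + 6)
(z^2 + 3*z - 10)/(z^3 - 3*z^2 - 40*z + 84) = (z + 5)/(z^2 - z - 42)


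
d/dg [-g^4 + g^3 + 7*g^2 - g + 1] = -4*g^3 + 3*g^2 + 14*g - 1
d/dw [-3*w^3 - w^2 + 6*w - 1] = -9*w^2 - 2*w + 6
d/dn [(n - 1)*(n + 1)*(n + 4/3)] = 3*n^2 + 8*n/3 - 1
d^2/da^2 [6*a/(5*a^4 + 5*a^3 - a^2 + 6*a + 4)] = 12*(a*(20*a^3 + 15*a^2 - 2*a + 6)^2 + (-20*a^3 - 15*a^2 - a*(30*a^2 + 15*a - 1) + 2*a - 6)*(5*a^4 + 5*a^3 - a^2 + 6*a + 4))/(5*a^4 + 5*a^3 - a^2 + 6*a + 4)^3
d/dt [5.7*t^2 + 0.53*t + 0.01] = 11.4*t + 0.53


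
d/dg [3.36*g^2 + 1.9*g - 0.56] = 6.72*g + 1.9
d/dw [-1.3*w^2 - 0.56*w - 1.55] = -2.6*w - 0.56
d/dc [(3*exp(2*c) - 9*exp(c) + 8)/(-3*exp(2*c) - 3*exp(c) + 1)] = (-36*exp(2*c) + 54*exp(c) + 15)*exp(c)/(9*exp(4*c) + 18*exp(3*c) + 3*exp(2*c) - 6*exp(c) + 1)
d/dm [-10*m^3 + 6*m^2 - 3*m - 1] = -30*m^2 + 12*m - 3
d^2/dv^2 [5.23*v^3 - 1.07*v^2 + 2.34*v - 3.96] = 31.38*v - 2.14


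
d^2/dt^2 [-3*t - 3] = 0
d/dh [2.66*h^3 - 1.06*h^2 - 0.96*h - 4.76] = 7.98*h^2 - 2.12*h - 0.96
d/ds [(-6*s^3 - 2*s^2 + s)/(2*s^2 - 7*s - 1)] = (-12*s^4 + 84*s^3 + 30*s^2 + 4*s - 1)/(4*s^4 - 28*s^3 + 45*s^2 + 14*s + 1)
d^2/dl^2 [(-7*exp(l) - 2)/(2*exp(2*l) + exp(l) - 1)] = (-28*exp(4*l) - 18*exp(3*l) - 96*exp(2*l) - 25*exp(l) - 9)*exp(l)/(8*exp(6*l) + 12*exp(5*l) - 6*exp(4*l) - 11*exp(3*l) + 3*exp(2*l) + 3*exp(l) - 1)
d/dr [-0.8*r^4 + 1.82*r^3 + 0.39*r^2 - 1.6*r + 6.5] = -3.2*r^3 + 5.46*r^2 + 0.78*r - 1.6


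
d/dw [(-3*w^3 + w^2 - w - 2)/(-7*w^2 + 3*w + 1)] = (21*w^4 - 18*w^3 - 13*w^2 - 26*w + 5)/(49*w^4 - 42*w^3 - 5*w^2 + 6*w + 1)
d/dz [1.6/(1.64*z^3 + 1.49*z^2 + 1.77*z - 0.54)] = (-7.872*z^2 - 4.768*z - 2.832)/(1.64*z^3 + 1.49*z^2 + 1.77*z - 0.54)^2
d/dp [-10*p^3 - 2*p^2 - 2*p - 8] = -30*p^2 - 4*p - 2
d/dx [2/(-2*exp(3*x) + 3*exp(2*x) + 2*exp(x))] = 4*(3*exp(2*x) - 3*exp(x) - 1)*exp(-x)/(-2*exp(2*x) + 3*exp(x) + 2)^2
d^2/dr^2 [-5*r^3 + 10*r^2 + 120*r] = 20 - 30*r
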